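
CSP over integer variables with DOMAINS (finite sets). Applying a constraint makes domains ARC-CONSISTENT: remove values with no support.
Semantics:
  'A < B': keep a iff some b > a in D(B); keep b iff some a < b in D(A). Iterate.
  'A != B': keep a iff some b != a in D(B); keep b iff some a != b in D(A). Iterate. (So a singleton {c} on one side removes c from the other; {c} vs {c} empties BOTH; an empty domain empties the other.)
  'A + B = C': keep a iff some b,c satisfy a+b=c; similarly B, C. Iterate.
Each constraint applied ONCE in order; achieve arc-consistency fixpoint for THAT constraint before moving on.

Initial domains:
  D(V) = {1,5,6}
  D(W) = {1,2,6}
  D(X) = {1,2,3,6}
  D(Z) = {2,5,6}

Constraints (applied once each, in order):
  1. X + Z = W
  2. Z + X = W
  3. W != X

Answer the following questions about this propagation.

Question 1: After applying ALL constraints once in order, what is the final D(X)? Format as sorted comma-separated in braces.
Constraint 1 (X + Z = W) on D(X)={1,2,3,6} D(Z)={2,5,6} D(W)={1,2,6}: X {1,2,3,6}->{1}; Z {2,5,6}->{5}; W {1,2,6}->{6}
Constraint 2 (Z + X = W) on D(Z)={5} D(X)={1} D(W)={6}: no change
Constraint 3 (W != X) on D(W)={6} D(X)={1}: no change
So after all 3 constraints: D(X) = {1}

Answer: {1}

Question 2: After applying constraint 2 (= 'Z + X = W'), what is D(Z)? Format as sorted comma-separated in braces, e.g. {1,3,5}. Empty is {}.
Answer: {5}

Derivation:
Constraint 1 (X + Z = W) on D(X)={1,2,3,6} D(Z)={2,5,6} D(W)={1,2,6}: X {1,2,3,6}->{1}; Z {2,5,6}->{5}; W {1,2,6}->{6}
Constraint 2 (Z + X = W) on D(Z)={5} D(X)={1} D(W)={6}: no change
So after constraint 2: D(Z) = {5}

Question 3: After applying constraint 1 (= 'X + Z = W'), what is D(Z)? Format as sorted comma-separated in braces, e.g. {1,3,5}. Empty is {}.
Constraint 1 (X + Z = W) on D(X)={1,2,3,6} D(Z)={2,5,6} D(W)={1,2,6}: X {1,2,3,6}->{1}; Z {2,5,6}->{5}; W {1,2,6}->{6}
So after constraint 1: D(Z) = {5}

Answer: {5}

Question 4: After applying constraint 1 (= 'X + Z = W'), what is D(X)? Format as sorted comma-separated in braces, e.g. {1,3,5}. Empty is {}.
Constraint 1 (X + Z = W) on D(X)={1,2,3,6} D(Z)={2,5,6} D(W)={1,2,6}: X {1,2,3,6}->{1}; Z {2,5,6}->{5}; W {1,2,6}->{6}
So after constraint 1: D(X) = {1}

Answer: {1}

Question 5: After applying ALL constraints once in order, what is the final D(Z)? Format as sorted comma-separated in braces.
Constraint 1 (X + Z = W) on D(X)={1,2,3,6} D(Z)={2,5,6} D(W)={1,2,6}: X {1,2,3,6}->{1}; Z {2,5,6}->{5}; W {1,2,6}->{6}
Constraint 2 (Z + X = W) on D(Z)={5} D(X)={1} D(W)={6}: no change
Constraint 3 (W != X) on D(W)={6} D(X)={1}: no change
So after all 3 constraints: D(Z) = {5}

Answer: {5}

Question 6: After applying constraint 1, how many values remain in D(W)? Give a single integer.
Answer: 1

Derivation:
Constraint 1 (X + Z = W) on D(X)={1,2,3,6} D(Z)={2,5,6} D(W)={1,2,6}: X {1,2,3,6}->{1}; Z {2,5,6}->{5}; W {1,2,6}->{6}
So after constraint 1: D(W)={6}, size = 1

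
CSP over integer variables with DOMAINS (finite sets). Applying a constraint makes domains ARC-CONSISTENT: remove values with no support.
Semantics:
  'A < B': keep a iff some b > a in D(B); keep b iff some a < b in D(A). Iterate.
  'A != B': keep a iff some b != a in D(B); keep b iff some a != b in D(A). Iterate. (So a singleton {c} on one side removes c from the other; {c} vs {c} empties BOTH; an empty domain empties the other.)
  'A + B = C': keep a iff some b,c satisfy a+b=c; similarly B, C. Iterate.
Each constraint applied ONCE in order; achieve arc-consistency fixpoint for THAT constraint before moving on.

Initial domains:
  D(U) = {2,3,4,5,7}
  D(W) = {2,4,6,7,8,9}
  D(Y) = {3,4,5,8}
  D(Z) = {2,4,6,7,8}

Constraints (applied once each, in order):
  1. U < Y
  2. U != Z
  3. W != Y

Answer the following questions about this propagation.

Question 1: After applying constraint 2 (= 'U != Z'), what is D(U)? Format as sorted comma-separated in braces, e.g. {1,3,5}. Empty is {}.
Constraint 1 (U < Y) on D(U)={2,3,4,5,7} D(Y)={3,4,5,8}: no change
Constraint 2 (U != Z) on D(U)={2,3,4,5,7} D(Z)={2,4,6,7,8}: no change
So after constraint 2: D(U) = {2,3,4,5,7}

Answer: {2,3,4,5,7}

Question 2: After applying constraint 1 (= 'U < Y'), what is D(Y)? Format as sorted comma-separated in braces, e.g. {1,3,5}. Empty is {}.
Constraint 1 (U < Y) on D(U)={2,3,4,5,7} D(Y)={3,4,5,8}: no change
So after constraint 1: D(Y) = {3,4,5,8}

Answer: {3,4,5,8}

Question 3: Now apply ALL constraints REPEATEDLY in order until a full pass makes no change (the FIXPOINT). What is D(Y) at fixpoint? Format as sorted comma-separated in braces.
Answer: {3,4,5,8}

Derivation:
pass 0 (initial): D(Y)={3,4,5,8}
pass 1: no change
Fixpoint after 1 passes: D(Y) = {3,4,5,8}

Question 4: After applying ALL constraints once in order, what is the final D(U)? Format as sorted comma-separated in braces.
Constraint 1 (U < Y) on D(U)={2,3,4,5,7} D(Y)={3,4,5,8}: no change
Constraint 2 (U != Z) on D(U)={2,3,4,5,7} D(Z)={2,4,6,7,8}: no change
Constraint 3 (W != Y) on D(W)={2,4,6,7,8,9} D(Y)={3,4,5,8}: no change
So after all 3 constraints: D(U) = {2,3,4,5,7}

Answer: {2,3,4,5,7}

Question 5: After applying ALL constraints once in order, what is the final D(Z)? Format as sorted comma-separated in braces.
Answer: {2,4,6,7,8}

Derivation:
Constraint 1 (U < Y) on D(U)={2,3,4,5,7} D(Y)={3,4,5,8}: no change
Constraint 2 (U != Z) on D(U)={2,3,4,5,7} D(Z)={2,4,6,7,8}: no change
Constraint 3 (W != Y) on D(W)={2,4,6,7,8,9} D(Y)={3,4,5,8}: no change
So after all 3 constraints: D(Z) = {2,4,6,7,8}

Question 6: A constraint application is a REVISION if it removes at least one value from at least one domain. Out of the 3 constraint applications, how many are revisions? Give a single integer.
Constraint 1 (U < Y) on D(U)={2,3,4,5,7} D(Y)={3,4,5,8}: no change => not a revision
Constraint 2 (U != Z) on D(U)={2,3,4,5,7} D(Z)={2,4,6,7,8}: no change => not a revision
Constraint 3 (W != Y) on D(W)={2,4,6,7,8,9} D(Y)={3,4,5,8}: no change => not a revision
Total revisions = 0

Answer: 0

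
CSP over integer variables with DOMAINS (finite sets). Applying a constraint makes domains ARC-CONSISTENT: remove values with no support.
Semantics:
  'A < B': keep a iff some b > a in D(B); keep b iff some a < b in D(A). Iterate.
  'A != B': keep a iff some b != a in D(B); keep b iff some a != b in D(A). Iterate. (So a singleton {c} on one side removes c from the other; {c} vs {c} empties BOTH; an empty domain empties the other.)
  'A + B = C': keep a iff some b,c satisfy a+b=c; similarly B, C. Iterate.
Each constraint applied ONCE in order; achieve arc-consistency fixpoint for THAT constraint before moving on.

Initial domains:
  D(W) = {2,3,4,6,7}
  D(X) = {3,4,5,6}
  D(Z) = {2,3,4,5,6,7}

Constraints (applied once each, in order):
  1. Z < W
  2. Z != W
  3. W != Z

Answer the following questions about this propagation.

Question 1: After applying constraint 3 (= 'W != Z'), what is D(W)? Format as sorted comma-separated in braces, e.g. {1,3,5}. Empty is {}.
Answer: {3,4,6,7}

Derivation:
Constraint 1 (Z < W) on D(Z)={2,3,4,5,6,7} D(W)={2,3,4,6,7}: Z {2,3,4,5,6,7}->{2,3,4,5,6}; W {2,3,4,6,7}->{3,4,6,7}
Constraint 2 (Z != W) on D(Z)={2,3,4,5,6} D(W)={3,4,6,7}: no change
Constraint 3 (W != Z) on D(W)={3,4,6,7} D(Z)={2,3,4,5,6}: no change
So after constraint 3: D(W) = {3,4,6,7}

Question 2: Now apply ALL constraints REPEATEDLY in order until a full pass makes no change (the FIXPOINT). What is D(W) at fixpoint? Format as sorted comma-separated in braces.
pass 0 (initial): D(W)={2,3,4,6,7}
pass 1: W {2,3,4,6,7}->{3,4,6,7}; Z {2,3,4,5,6,7}->{2,3,4,5,6}
pass 2: no change
Fixpoint after 2 passes: D(W) = {3,4,6,7}

Answer: {3,4,6,7}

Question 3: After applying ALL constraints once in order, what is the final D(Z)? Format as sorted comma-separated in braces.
Answer: {2,3,4,5,6}

Derivation:
Constraint 1 (Z < W) on D(Z)={2,3,4,5,6,7} D(W)={2,3,4,6,7}: Z {2,3,4,5,6,7}->{2,3,4,5,6}; W {2,3,4,6,7}->{3,4,6,7}
Constraint 2 (Z != W) on D(Z)={2,3,4,5,6} D(W)={3,4,6,7}: no change
Constraint 3 (W != Z) on D(W)={3,4,6,7} D(Z)={2,3,4,5,6}: no change
So after all 3 constraints: D(Z) = {2,3,4,5,6}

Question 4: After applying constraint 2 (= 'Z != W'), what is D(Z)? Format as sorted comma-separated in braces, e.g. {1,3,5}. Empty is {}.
Constraint 1 (Z < W) on D(Z)={2,3,4,5,6,7} D(W)={2,3,4,6,7}: Z {2,3,4,5,6,7}->{2,3,4,5,6}; W {2,3,4,6,7}->{3,4,6,7}
Constraint 2 (Z != W) on D(Z)={2,3,4,5,6} D(W)={3,4,6,7}: no change
So after constraint 2: D(Z) = {2,3,4,5,6}

Answer: {2,3,4,5,6}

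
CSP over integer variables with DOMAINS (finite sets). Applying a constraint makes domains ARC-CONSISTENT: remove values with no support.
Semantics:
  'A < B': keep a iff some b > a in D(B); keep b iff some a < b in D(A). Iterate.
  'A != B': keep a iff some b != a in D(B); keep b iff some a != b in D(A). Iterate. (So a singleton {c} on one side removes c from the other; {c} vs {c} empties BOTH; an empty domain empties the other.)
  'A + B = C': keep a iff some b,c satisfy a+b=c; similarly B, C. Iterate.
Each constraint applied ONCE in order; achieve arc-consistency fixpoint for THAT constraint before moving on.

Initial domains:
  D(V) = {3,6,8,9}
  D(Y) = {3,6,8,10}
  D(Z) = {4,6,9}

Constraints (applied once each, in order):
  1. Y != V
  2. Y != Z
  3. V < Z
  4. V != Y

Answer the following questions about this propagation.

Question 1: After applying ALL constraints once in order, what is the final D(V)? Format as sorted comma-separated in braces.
Answer: {3,6,8}

Derivation:
Constraint 1 (Y != V) on D(Y)={3,6,8,10} D(V)={3,6,8,9}: no change
Constraint 2 (Y != Z) on D(Y)={3,6,8,10} D(Z)={4,6,9}: no change
Constraint 3 (V < Z) on D(V)={3,6,8,9} D(Z)={4,6,9}: V {3,6,8,9}->{3,6,8}
Constraint 4 (V != Y) on D(V)={3,6,8} D(Y)={3,6,8,10}: no change
So after all 4 constraints: D(V) = {3,6,8}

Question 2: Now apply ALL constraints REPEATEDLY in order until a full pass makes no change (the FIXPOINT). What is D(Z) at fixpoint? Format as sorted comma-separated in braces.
Answer: {4,6,9}

Derivation:
pass 0 (initial): D(Z)={4,6,9}
pass 1: V {3,6,8,9}->{3,6,8}
pass 2: no change
Fixpoint after 2 passes: D(Z) = {4,6,9}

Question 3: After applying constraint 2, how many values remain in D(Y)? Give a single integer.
Constraint 1 (Y != V) on D(Y)={3,6,8,10} D(V)={3,6,8,9}: no change
Constraint 2 (Y != Z) on D(Y)={3,6,8,10} D(Z)={4,6,9}: no change
So after constraint 2: D(Y)={3,6,8,10}, size = 4

Answer: 4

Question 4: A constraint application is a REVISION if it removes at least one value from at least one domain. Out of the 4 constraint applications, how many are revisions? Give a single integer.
Answer: 1

Derivation:
Constraint 1 (Y != V) on D(Y)={3,6,8,10} D(V)={3,6,8,9}: no change => not a revision
Constraint 2 (Y != Z) on D(Y)={3,6,8,10} D(Z)={4,6,9}: no change => not a revision
Constraint 3 (V < Z) on D(V)={3,6,8,9} D(Z)={4,6,9}: V {3,6,8,9}->{3,6,8} => REVISION
Constraint 4 (V != Y) on D(V)={3,6,8} D(Y)={3,6,8,10}: no change => not a revision
Total revisions = 1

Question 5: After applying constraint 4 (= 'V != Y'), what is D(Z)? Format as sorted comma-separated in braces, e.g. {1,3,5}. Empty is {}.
Answer: {4,6,9}

Derivation:
Constraint 1 (Y != V) on D(Y)={3,6,8,10} D(V)={3,6,8,9}: no change
Constraint 2 (Y != Z) on D(Y)={3,6,8,10} D(Z)={4,6,9}: no change
Constraint 3 (V < Z) on D(V)={3,6,8,9} D(Z)={4,6,9}: V {3,6,8,9}->{3,6,8}
Constraint 4 (V != Y) on D(V)={3,6,8} D(Y)={3,6,8,10}: no change
So after constraint 4: D(Z) = {4,6,9}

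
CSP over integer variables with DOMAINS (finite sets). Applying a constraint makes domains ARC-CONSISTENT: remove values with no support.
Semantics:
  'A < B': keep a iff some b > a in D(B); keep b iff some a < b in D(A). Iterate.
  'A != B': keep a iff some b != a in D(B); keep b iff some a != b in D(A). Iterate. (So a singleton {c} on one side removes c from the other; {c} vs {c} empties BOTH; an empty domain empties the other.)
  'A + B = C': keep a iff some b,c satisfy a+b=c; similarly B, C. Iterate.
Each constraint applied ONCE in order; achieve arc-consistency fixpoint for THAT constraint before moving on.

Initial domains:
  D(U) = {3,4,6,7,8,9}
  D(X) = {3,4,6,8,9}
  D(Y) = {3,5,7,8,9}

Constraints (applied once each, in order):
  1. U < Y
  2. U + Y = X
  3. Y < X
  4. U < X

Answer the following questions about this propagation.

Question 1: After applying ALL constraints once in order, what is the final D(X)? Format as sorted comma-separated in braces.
Constraint 1 (U < Y) on D(U)={3,4,6,7,8,9} D(Y)={3,5,7,8,9}: U {3,4,6,7,8,9}->{3,4,6,7,8}; Y {3,5,7,8,9}->{5,7,8,9}
Constraint 2 (U + Y = X) on D(U)={3,4,6,7,8} D(Y)={5,7,8,9} D(X)={3,4,6,8,9}: U {3,4,6,7,8}->{3,4}; Y {5,7,8,9}->{5}; X {3,4,6,8,9}->{8,9}
Constraint 3 (Y < X) on D(Y)={5} D(X)={8,9}: no change
Constraint 4 (U < X) on D(U)={3,4} D(X)={8,9}: no change
So after all 4 constraints: D(X) = {8,9}

Answer: {8,9}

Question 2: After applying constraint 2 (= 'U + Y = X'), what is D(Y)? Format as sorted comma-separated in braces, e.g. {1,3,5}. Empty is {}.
Constraint 1 (U < Y) on D(U)={3,4,6,7,8,9} D(Y)={3,5,7,8,9}: U {3,4,6,7,8,9}->{3,4,6,7,8}; Y {3,5,7,8,9}->{5,7,8,9}
Constraint 2 (U + Y = X) on D(U)={3,4,6,7,8} D(Y)={5,7,8,9} D(X)={3,4,6,8,9}: U {3,4,6,7,8}->{3,4}; Y {5,7,8,9}->{5}; X {3,4,6,8,9}->{8,9}
So after constraint 2: D(Y) = {5}

Answer: {5}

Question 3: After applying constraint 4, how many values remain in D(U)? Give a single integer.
Constraint 1 (U < Y) on D(U)={3,4,6,7,8,9} D(Y)={3,5,7,8,9}: U {3,4,6,7,8,9}->{3,4,6,7,8}; Y {3,5,7,8,9}->{5,7,8,9}
Constraint 2 (U + Y = X) on D(U)={3,4,6,7,8} D(Y)={5,7,8,9} D(X)={3,4,6,8,9}: U {3,4,6,7,8}->{3,4}; Y {5,7,8,9}->{5}; X {3,4,6,8,9}->{8,9}
Constraint 3 (Y < X) on D(Y)={5} D(X)={8,9}: no change
Constraint 4 (U < X) on D(U)={3,4} D(X)={8,9}: no change
So after constraint 4: D(U)={3,4}, size = 2

Answer: 2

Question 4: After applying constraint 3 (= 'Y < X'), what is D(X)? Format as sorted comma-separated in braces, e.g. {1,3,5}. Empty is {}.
Answer: {8,9}

Derivation:
Constraint 1 (U < Y) on D(U)={3,4,6,7,8,9} D(Y)={3,5,7,8,9}: U {3,4,6,7,8,9}->{3,4,6,7,8}; Y {3,5,7,8,9}->{5,7,8,9}
Constraint 2 (U + Y = X) on D(U)={3,4,6,7,8} D(Y)={5,7,8,9} D(X)={3,4,6,8,9}: U {3,4,6,7,8}->{3,4}; Y {5,7,8,9}->{5}; X {3,4,6,8,9}->{8,9}
Constraint 3 (Y < X) on D(Y)={5} D(X)={8,9}: no change
So after constraint 3: D(X) = {8,9}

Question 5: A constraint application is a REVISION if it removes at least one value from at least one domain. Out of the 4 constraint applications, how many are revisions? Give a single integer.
Constraint 1 (U < Y) on D(U)={3,4,6,7,8,9} D(Y)={3,5,7,8,9}: U {3,4,6,7,8,9}->{3,4,6,7,8}; Y {3,5,7,8,9}->{5,7,8,9} => REVISION
Constraint 2 (U + Y = X) on D(U)={3,4,6,7,8} D(Y)={5,7,8,9} D(X)={3,4,6,8,9}: U {3,4,6,7,8}->{3,4}; Y {5,7,8,9}->{5}; X {3,4,6,8,9}->{8,9} => REVISION
Constraint 3 (Y < X) on D(Y)={5} D(X)={8,9}: no change => not a revision
Constraint 4 (U < X) on D(U)={3,4} D(X)={8,9}: no change => not a revision
Total revisions = 2

Answer: 2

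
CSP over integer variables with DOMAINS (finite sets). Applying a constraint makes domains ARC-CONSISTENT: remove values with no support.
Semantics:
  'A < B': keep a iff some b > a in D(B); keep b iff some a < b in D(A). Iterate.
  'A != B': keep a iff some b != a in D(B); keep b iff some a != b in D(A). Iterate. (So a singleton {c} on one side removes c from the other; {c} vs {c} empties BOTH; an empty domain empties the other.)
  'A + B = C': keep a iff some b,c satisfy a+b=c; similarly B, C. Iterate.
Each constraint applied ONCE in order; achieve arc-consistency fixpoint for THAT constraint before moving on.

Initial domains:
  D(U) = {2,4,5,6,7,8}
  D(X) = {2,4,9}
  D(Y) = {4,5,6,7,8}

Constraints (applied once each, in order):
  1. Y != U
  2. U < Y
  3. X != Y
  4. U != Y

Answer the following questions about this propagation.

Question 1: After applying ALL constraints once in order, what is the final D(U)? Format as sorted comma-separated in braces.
Constraint 1 (Y != U) on D(Y)={4,5,6,7,8} D(U)={2,4,5,6,7,8}: no change
Constraint 2 (U < Y) on D(U)={2,4,5,6,7,8} D(Y)={4,5,6,7,8}: U {2,4,5,6,7,8}->{2,4,5,6,7}
Constraint 3 (X != Y) on D(X)={2,4,9} D(Y)={4,5,6,7,8}: no change
Constraint 4 (U != Y) on D(U)={2,4,5,6,7} D(Y)={4,5,6,7,8}: no change
So after all 4 constraints: D(U) = {2,4,5,6,7}

Answer: {2,4,5,6,7}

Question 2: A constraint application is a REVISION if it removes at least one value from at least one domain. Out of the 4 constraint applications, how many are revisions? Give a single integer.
Constraint 1 (Y != U) on D(Y)={4,5,6,7,8} D(U)={2,4,5,6,7,8}: no change => not a revision
Constraint 2 (U < Y) on D(U)={2,4,5,6,7,8} D(Y)={4,5,6,7,8}: U {2,4,5,6,7,8}->{2,4,5,6,7} => REVISION
Constraint 3 (X != Y) on D(X)={2,4,9} D(Y)={4,5,6,7,8}: no change => not a revision
Constraint 4 (U != Y) on D(U)={2,4,5,6,7} D(Y)={4,5,6,7,8}: no change => not a revision
Total revisions = 1

Answer: 1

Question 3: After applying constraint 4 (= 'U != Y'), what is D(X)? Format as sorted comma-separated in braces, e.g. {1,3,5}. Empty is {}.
Answer: {2,4,9}

Derivation:
Constraint 1 (Y != U) on D(Y)={4,5,6,7,8} D(U)={2,4,5,6,7,8}: no change
Constraint 2 (U < Y) on D(U)={2,4,5,6,7,8} D(Y)={4,5,6,7,8}: U {2,4,5,6,7,8}->{2,4,5,6,7}
Constraint 3 (X != Y) on D(X)={2,4,9} D(Y)={4,5,6,7,8}: no change
Constraint 4 (U != Y) on D(U)={2,4,5,6,7} D(Y)={4,5,6,7,8}: no change
So after constraint 4: D(X) = {2,4,9}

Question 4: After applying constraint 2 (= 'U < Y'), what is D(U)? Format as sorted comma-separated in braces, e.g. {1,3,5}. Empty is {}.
Constraint 1 (Y != U) on D(Y)={4,5,6,7,8} D(U)={2,4,5,6,7,8}: no change
Constraint 2 (U < Y) on D(U)={2,4,5,6,7,8} D(Y)={4,5,6,7,8}: U {2,4,5,6,7,8}->{2,4,5,6,7}
So after constraint 2: D(U) = {2,4,5,6,7}

Answer: {2,4,5,6,7}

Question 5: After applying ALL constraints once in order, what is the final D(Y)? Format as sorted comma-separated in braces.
Constraint 1 (Y != U) on D(Y)={4,5,6,7,8} D(U)={2,4,5,6,7,8}: no change
Constraint 2 (U < Y) on D(U)={2,4,5,6,7,8} D(Y)={4,5,6,7,8}: U {2,4,5,6,7,8}->{2,4,5,6,7}
Constraint 3 (X != Y) on D(X)={2,4,9} D(Y)={4,5,6,7,8}: no change
Constraint 4 (U != Y) on D(U)={2,4,5,6,7} D(Y)={4,5,6,7,8}: no change
So after all 4 constraints: D(Y) = {4,5,6,7,8}

Answer: {4,5,6,7,8}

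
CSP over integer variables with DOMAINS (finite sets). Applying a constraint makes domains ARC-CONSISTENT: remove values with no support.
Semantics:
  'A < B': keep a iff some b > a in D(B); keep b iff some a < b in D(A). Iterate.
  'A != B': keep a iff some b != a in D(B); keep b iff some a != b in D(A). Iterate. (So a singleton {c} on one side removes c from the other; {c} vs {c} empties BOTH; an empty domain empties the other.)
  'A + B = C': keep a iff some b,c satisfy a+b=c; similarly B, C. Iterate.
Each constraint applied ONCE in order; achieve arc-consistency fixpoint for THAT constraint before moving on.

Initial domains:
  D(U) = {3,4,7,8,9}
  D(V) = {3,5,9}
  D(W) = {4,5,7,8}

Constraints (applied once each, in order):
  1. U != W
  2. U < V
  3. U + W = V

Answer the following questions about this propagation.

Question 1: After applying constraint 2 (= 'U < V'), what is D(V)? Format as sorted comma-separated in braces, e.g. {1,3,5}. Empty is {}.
Constraint 1 (U != W) on D(U)={3,4,7,8,9} D(W)={4,5,7,8}: no change
Constraint 2 (U < V) on D(U)={3,4,7,8,9} D(V)={3,5,9}: U {3,4,7,8,9}->{3,4,7,8}; V {3,5,9}->{5,9}
So after constraint 2: D(V) = {5,9}

Answer: {5,9}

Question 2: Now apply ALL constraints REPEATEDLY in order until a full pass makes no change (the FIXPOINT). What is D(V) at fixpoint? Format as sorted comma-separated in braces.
Answer: {9}

Derivation:
pass 0 (initial): D(V)={3,5,9}
pass 1: U {3,4,7,8,9}->{4}; V {3,5,9}->{9}; W {4,5,7,8}->{5}
pass 2: no change
Fixpoint after 2 passes: D(V) = {9}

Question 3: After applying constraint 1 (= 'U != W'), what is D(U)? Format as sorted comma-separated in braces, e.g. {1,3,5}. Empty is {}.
Answer: {3,4,7,8,9}

Derivation:
Constraint 1 (U != W) on D(U)={3,4,7,8,9} D(W)={4,5,7,8}: no change
So after constraint 1: D(U) = {3,4,7,8,9}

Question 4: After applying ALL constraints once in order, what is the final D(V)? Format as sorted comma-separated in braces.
Constraint 1 (U != W) on D(U)={3,4,7,8,9} D(W)={4,5,7,8}: no change
Constraint 2 (U < V) on D(U)={3,4,7,8,9} D(V)={3,5,9}: U {3,4,7,8,9}->{3,4,7,8}; V {3,5,9}->{5,9}
Constraint 3 (U + W = V) on D(U)={3,4,7,8} D(W)={4,5,7,8} D(V)={5,9}: U {3,4,7,8}->{4}; W {4,5,7,8}->{5}; V {5,9}->{9}
So after all 3 constraints: D(V) = {9}

Answer: {9}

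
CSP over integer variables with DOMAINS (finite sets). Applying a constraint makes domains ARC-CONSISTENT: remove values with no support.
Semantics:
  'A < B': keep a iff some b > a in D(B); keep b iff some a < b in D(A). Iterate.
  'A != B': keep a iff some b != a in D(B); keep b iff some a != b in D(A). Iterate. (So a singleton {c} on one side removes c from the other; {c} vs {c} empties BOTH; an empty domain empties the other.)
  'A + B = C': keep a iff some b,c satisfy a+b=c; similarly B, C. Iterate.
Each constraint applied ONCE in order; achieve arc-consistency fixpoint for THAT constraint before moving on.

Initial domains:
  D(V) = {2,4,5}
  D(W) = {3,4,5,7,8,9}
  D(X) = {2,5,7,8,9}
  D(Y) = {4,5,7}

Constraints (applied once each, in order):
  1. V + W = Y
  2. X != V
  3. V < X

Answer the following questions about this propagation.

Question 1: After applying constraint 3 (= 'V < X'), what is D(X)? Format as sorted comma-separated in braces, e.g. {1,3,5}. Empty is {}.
Constraint 1 (V + W = Y) on D(V)={2,4,5} D(W)={3,4,5,7,8,9} D(Y)={4,5,7}: V {2,4,5}->{2,4}; W {3,4,5,7,8,9}->{3,5}; Y {4,5,7}->{5,7}
Constraint 2 (X != V) on D(X)={2,5,7,8,9} D(V)={2,4}: no change
Constraint 3 (V < X) on D(V)={2,4} D(X)={2,5,7,8,9}: X {2,5,7,8,9}->{5,7,8,9}
So after constraint 3: D(X) = {5,7,8,9}

Answer: {5,7,8,9}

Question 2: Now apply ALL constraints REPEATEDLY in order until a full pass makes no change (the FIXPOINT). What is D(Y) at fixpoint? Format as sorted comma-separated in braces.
Answer: {5,7}

Derivation:
pass 0 (initial): D(Y)={4,5,7}
pass 1: V {2,4,5}->{2,4}; W {3,4,5,7,8,9}->{3,5}; X {2,5,7,8,9}->{5,7,8,9}; Y {4,5,7}->{5,7}
pass 2: no change
Fixpoint after 2 passes: D(Y) = {5,7}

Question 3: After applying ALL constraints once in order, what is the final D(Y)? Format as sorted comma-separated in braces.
Answer: {5,7}

Derivation:
Constraint 1 (V + W = Y) on D(V)={2,4,5} D(W)={3,4,5,7,8,9} D(Y)={4,5,7}: V {2,4,5}->{2,4}; W {3,4,5,7,8,9}->{3,5}; Y {4,5,7}->{5,7}
Constraint 2 (X != V) on D(X)={2,5,7,8,9} D(V)={2,4}: no change
Constraint 3 (V < X) on D(V)={2,4} D(X)={2,5,7,8,9}: X {2,5,7,8,9}->{5,7,8,9}
So after all 3 constraints: D(Y) = {5,7}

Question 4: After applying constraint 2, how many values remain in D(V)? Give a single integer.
Answer: 2

Derivation:
Constraint 1 (V + W = Y) on D(V)={2,4,5} D(W)={3,4,5,7,8,9} D(Y)={4,5,7}: V {2,4,5}->{2,4}; W {3,4,5,7,8,9}->{3,5}; Y {4,5,7}->{5,7}
Constraint 2 (X != V) on D(X)={2,5,7,8,9} D(V)={2,4}: no change
So after constraint 2: D(V)={2,4}, size = 2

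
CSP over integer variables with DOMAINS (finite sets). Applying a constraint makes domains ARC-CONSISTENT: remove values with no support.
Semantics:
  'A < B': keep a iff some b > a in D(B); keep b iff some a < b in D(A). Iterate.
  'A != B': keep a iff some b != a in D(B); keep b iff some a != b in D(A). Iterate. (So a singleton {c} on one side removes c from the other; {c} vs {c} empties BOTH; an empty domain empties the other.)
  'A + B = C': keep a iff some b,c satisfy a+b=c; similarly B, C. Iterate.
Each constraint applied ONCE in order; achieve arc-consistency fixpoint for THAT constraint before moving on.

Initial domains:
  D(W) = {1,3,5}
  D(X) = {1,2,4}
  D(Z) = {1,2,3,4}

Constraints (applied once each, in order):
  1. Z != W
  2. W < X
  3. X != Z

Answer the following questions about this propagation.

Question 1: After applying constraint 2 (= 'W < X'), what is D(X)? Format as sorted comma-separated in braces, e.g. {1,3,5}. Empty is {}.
Constraint 1 (Z != W) on D(Z)={1,2,3,4} D(W)={1,3,5}: no change
Constraint 2 (W < X) on D(W)={1,3,5} D(X)={1,2,4}: W {1,3,5}->{1,3}; X {1,2,4}->{2,4}
So after constraint 2: D(X) = {2,4}

Answer: {2,4}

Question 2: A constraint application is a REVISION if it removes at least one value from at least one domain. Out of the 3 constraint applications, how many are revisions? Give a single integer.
Answer: 1

Derivation:
Constraint 1 (Z != W) on D(Z)={1,2,3,4} D(W)={1,3,5}: no change => not a revision
Constraint 2 (W < X) on D(W)={1,3,5} D(X)={1,2,4}: W {1,3,5}->{1,3}; X {1,2,4}->{2,4} => REVISION
Constraint 3 (X != Z) on D(X)={2,4} D(Z)={1,2,3,4}: no change => not a revision
Total revisions = 1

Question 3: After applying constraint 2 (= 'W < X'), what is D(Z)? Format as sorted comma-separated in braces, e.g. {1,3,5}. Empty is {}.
Constraint 1 (Z != W) on D(Z)={1,2,3,4} D(W)={1,3,5}: no change
Constraint 2 (W < X) on D(W)={1,3,5} D(X)={1,2,4}: W {1,3,5}->{1,3}; X {1,2,4}->{2,4}
So after constraint 2: D(Z) = {1,2,3,4}

Answer: {1,2,3,4}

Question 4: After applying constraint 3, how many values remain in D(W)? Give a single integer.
Constraint 1 (Z != W) on D(Z)={1,2,3,4} D(W)={1,3,5}: no change
Constraint 2 (W < X) on D(W)={1,3,5} D(X)={1,2,4}: W {1,3,5}->{1,3}; X {1,2,4}->{2,4}
Constraint 3 (X != Z) on D(X)={2,4} D(Z)={1,2,3,4}: no change
So after constraint 3: D(W)={1,3}, size = 2

Answer: 2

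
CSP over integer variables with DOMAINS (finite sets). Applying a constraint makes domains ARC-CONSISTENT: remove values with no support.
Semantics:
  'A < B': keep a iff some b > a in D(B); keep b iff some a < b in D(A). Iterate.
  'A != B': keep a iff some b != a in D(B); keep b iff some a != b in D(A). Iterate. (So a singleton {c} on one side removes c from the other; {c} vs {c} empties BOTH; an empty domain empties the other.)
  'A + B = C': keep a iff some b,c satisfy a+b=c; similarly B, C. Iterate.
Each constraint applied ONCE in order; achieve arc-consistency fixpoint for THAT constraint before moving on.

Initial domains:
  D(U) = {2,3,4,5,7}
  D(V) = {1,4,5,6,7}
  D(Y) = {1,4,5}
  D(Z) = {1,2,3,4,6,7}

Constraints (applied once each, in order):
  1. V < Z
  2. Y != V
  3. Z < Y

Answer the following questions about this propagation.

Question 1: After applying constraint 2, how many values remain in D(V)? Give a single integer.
Constraint 1 (V < Z) on D(V)={1,4,5,6,7} D(Z)={1,2,3,4,6,7}: V {1,4,5,6,7}->{1,4,5,6}; Z {1,2,3,4,6,7}->{2,3,4,6,7}
Constraint 2 (Y != V) on D(Y)={1,4,5} D(V)={1,4,5,6}: no change
So after constraint 2: D(V)={1,4,5,6}, size = 4

Answer: 4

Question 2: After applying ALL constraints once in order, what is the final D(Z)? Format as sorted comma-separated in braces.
Answer: {2,3,4}

Derivation:
Constraint 1 (V < Z) on D(V)={1,4,5,6,7} D(Z)={1,2,3,4,6,7}: V {1,4,5,6,7}->{1,4,5,6}; Z {1,2,3,4,6,7}->{2,3,4,6,7}
Constraint 2 (Y != V) on D(Y)={1,4,5} D(V)={1,4,5,6}: no change
Constraint 3 (Z < Y) on D(Z)={2,3,4,6,7} D(Y)={1,4,5}: Z {2,3,4,6,7}->{2,3,4}; Y {1,4,5}->{4,5}
So after all 3 constraints: D(Z) = {2,3,4}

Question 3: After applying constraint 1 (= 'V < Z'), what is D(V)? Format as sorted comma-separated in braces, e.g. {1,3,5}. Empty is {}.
Answer: {1,4,5,6}

Derivation:
Constraint 1 (V < Z) on D(V)={1,4,5,6,7} D(Z)={1,2,3,4,6,7}: V {1,4,5,6,7}->{1,4,5,6}; Z {1,2,3,4,6,7}->{2,3,4,6,7}
So after constraint 1: D(V) = {1,4,5,6}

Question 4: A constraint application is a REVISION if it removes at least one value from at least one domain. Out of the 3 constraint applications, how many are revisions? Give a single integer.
Answer: 2

Derivation:
Constraint 1 (V < Z) on D(V)={1,4,5,6,7} D(Z)={1,2,3,4,6,7}: V {1,4,5,6,7}->{1,4,5,6}; Z {1,2,3,4,6,7}->{2,3,4,6,7} => REVISION
Constraint 2 (Y != V) on D(Y)={1,4,5} D(V)={1,4,5,6}: no change => not a revision
Constraint 3 (Z < Y) on D(Z)={2,3,4,6,7} D(Y)={1,4,5}: Z {2,3,4,6,7}->{2,3,4}; Y {1,4,5}->{4,5} => REVISION
Total revisions = 2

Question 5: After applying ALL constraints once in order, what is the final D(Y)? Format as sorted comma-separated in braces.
Constraint 1 (V < Z) on D(V)={1,4,5,6,7} D(Z)={1,2,3,4,6,7}: V {1,4,5,6,7}->{1,4,5,6}; Z {1,2,3,4,6,7}->{2,3,4,6,7}
Constraint 2 (Y != V) on D(Y)={1,4,5} D(V)={1,4,5,6}: no change
Constraint 3 (Z < Y) on D(Z)={2,3,4,6,7} D(Y)={1,4,5}: Z {2,3,4,6,7}->{2,3,4}; Y {1,4,5}->{4,5}
So after all 3 constraints: D(Y) = {4,5}

Answer: {4,5}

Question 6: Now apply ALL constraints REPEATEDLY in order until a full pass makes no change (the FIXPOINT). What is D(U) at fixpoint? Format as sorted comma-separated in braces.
pass 0 (initial): D(U)={2,3,4,5,7}
pass 1: V {1,4,5,6,7}->{1,4,5,6}; Y {1,4,5}->{4,5}; Z {1,2,3,4,6,7}->{2,3,4}
pass 2: V {1,4,5,6}->{1}
pass 3: no change
Fixpoint after 3 passes: D(U) = {2,3,4,5,7}

Answer: {2,3,4,5,7}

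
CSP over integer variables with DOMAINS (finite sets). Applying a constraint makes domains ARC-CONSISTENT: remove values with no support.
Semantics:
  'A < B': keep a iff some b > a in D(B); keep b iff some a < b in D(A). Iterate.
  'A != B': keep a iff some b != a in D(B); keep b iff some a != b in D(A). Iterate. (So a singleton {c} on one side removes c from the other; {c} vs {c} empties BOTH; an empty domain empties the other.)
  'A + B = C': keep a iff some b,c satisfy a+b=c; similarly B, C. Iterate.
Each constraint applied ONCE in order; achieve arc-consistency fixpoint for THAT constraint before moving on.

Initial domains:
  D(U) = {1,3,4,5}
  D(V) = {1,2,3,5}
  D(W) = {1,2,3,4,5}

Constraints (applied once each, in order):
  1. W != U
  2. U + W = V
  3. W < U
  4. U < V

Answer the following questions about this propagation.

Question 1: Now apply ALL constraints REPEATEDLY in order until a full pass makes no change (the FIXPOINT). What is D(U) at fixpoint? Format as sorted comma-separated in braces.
pass 0 (initial): D(U)={1,3,4,5}
pass 1: U {1,3,4,5}->{3,4}; V {1,2,3,5}->{5}; W {1,2,3,4,5}->{1,2}
pass 2: no change
Fixpoint after 2 passes: D(U) = {3,4}

Answer: {3,4}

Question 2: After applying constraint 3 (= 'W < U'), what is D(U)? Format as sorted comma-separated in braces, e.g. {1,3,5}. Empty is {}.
Constraint 1 (W != U) on D(W)={1,2,3,4,5} D(U)={1,3,4,5}: no change
Constraint 2 (U + W = V) on D(U)={1,3,4,5} D(W)={1,2,3,4,5} D(V)={1,2,3,5}: U {1,3,4,5}->{1,3,4}; W {1,2,3,4,5}->{1,2,4}; V {1,2,3,5}->{2,3,5}
Constraint 3 (W < U) on D(W)={1,2,4} D(U)={1,3,4}: W {1,2,4}->{1,2}; U {1,3,4}->{3,4}
So after constraint 3: D(U) = {3,4}

Answer: {3,4}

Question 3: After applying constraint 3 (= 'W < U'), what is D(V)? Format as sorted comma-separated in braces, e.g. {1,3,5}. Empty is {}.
Answer: {2,3,5}

Derivation:
Constraint 1 (W != U) on D(W)={1,2,3,4,5} D(U)={1,3,4,5}: no change
Constraint 2 (U + W = V) on D(U)={1,3,4,5} D(W)={1,2,3,4,5} D(V)={1,2,3,5}: U {1,3,4,5}->{1,3,4}; W {1,2,3,4,5}->{1,2,4}; V {1,2,3,5}->{2,3,5}
Constraint 3 (W < U) on D(W)={1,2,4} D(U)={1,3,4}: W {1,2,4}->{1,2}; U {1,3,4}->{3,4}
So after constraint 3: D(V) = {2,3,5}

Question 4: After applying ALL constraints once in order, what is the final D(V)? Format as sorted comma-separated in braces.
Constraint 1 (W != U) on D(W)={1,2,3,4,5} D(U)={1,3,4,5}: no change
Constraint 2 (U + W = V) on D(U)={1,3,4,5} D(W)={1,2,3,4,5} D(V)={1,2,3,5}: U {1,3,4,5}->{1,3,4}; W {1,2,3,4,5}->{1,2,4}; V {1,2,3,5}->{2,3,5}
Constraint 3 (W < U) on D(W)={1,2,4} D(U)={1,3,4}: W {1,2,4}->{1,2}; U {1,3,4}->{3,4}
Constraint 4 (U < V) on D(U)={3,4} D(V)={2,3,5}: V {2,3,5}->{5}
So after all 4 constraints: D(V) = {5}

Answer: {5}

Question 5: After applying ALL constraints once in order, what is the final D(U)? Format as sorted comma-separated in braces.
Answer: {3,4}

Derivation:
Constraint 1 (W != U) on D(W)={1,2,3,4,5} D(U)={1,3,4,5}: no change
Constraint 2 (U + W = V) on D(U)={1,3,4,5} D(W)={1,2,3,4,5} D(V)={1,2,3,5}: U {1,3,4,5}->{1,3,4}; W {1,2,3,4,5}->{1,2,4}; V {1,2,3,5}->{2,3,5}
Constraint 3 (W < U) on D(W)={1,2,4} D(U)={1,3,4}: W {1,2,4}->{1,2}; U {1,3,4}->{3,4}
Constraint 4 (U < V) on D(U)={3,4} D(V)={2,3,5}: V {2,3,5}->{5}
So after all 4 constraints: D(U) = {3,4}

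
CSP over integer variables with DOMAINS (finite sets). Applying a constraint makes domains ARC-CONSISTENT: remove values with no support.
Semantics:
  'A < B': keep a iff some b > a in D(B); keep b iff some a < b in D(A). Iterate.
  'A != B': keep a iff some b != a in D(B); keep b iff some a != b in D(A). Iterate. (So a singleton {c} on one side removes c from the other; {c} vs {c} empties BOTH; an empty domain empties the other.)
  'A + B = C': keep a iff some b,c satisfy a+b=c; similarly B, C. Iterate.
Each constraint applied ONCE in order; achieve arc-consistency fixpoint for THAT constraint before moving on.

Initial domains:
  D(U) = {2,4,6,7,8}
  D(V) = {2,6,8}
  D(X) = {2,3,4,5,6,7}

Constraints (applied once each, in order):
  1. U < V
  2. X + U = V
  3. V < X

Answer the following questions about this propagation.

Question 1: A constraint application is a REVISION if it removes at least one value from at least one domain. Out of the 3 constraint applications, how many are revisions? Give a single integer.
Answer: 3

Derivation:
Constraint 1 (U < V) on D(U)={2,4,6,7,8} D(V)={2,6,8}: U {2,4,6,7,8}->{2,4,6,7}; V {2,6,8}->{6,8} => REVISION
Constraint 2 (X + U = V) on D(X)={2,3,4,5,6,7} D(U)={2,4,6,7} D(V)={6,8}: X {2,3,4,5,6,7}->{2,4,6}; U {2,4,6,7}->{2,4,6} => REVISION
Constraint 3 (V < X) on D(V)={6,8} D(X)={2,4,6}: V {6,8}->{}; X {2,4,6}->{} => REVISION
Total revisions = 3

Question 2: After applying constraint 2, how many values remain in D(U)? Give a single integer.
Answer: 3

Derivation:
Constraint 1 (U < V) on D(U)={2,4,6,7,8} D(V)={2,6,8}: U {2,4,6,7,8}->{2,4,6,7}; V {2,6,8}->{6,8}
Constraint 2 (X + U = V) on D(X)={2,3,4,5,6,7} D(U)={2,4,6,7} D(V)={6,8}: X {2,3,4,5,6,7}->{2,4,6}; U {2,4,6,7}->{2,4,6}
So after constraint 2: D(U)={2,4,6}, size = 3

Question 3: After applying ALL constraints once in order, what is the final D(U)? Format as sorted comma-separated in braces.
Constraint 1 (U < V) on D(U)={2,4,6,7,8} D(V)={2,6,8}: U {2,4,6,7,8}->{2,4,6,7}; V {2,6,8}->{6,8}
Constraint 2 (X + U = V) on D(X)={2,3,4,5,6,7} D(U)={2,4,6,7} D(V)={6,8}: X {2,3,4,5,6,7}->{2,4,6}; U {2,4,6,7}->{2,4,6}
Constraint 3 (V < X) on D(V)={6,8} D(X)={2,4,6}: V {6,8}->{}; X {2,4,6}->{}
So after all 3 constraints: D(U) = {2,4,6}

Answer: {2,4,6}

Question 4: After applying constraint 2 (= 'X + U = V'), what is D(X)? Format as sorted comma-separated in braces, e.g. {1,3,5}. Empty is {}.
Answer: {2,4,6}

Derivation:
Constraint 1 (U < V) on D(U)={2,4,6,7,8} D(V)={2,6,8}: U {2,4,6,7,8}->{2,4,6,7}; V {2,6,8}->{6,8}
Constraint 2 (X + U = V) on D(X)={2,3,4,5,6,7} D(U)={2,4,6,7} D(V)={6,8}: X {2,3,4,5,6,7}->{2,4,6}; U {2,4,6,7}->{2,4,6}
So after constraint 2: D(X) = {2,4,6}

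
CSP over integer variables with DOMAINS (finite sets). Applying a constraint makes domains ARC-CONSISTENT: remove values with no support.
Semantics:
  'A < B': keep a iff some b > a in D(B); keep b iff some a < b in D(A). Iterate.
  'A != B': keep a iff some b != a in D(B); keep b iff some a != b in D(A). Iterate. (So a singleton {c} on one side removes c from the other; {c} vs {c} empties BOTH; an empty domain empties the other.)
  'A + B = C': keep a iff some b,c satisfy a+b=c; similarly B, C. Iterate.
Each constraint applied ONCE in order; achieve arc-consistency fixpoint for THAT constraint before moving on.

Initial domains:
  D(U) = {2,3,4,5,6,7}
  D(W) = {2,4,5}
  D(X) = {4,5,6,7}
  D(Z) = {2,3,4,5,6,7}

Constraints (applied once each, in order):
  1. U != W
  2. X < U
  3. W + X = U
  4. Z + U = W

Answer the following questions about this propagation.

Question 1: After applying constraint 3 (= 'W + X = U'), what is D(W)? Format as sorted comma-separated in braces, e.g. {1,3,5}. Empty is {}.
Constraint 1 (U != W) on D(U)={2,3,4,5,6,7} D(W)={2,4,5}: no change
Constraint 2 (X < U) on D(X)={4,5,6,7} D(U)={2,3,4,5,6,7}: X {4,5,6,7}->{4,5,6}; U {2,3,4,5,6,7}->{5,6,7}
Constraint 3 (W + X = U) on D(W)={2,4,5} D(X)={4,5,6} D(U)={5,6,7}: W {2,4,5}->{2}; X {4,5,6}->{4,5}; U {5,6,7}->{6,7}
So after constraint 3: D(W) = {2}

Answer: {2}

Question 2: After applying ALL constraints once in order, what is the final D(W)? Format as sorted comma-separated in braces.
Constraint 1 (U != W) on D(U)={2,3,4,5,6,7} D(W)={2,4,5}: no change
Constraint 2 (X < U) on D(X)={4,5,6,7} D(U)={2,3,4,5,6,7}: X {4,5,6,7}->{4,5,6}; U {2,3,4,5,6,7}->{5,6,7}
Constraint 3 (W + X = U) on D(W)={2,4,5} D(X)={4,5,6} D(U)={5,6,7}: W {2,4,5}->{2}; X {4,5,6}->{4,5}; U {5,6,7}->{6,7}
Constraint 4 (Z + U = W) on D(Z)={2,3,4,5,6,7} D(U)={6,7} D(W)={2}: Z {2,3,4,5,6,7}->{}; U {6,7}->{}; W {2}->{}
So after all 4 constraints: D(W) = {}

Answer: {}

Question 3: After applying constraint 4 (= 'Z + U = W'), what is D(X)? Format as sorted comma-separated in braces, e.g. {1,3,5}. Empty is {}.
Constraint 1 (U != W) on D(U)={2,3,4,5,6,7} D(W)={2,4,5}: no change
Constraint 2 (X < U) on D(X)={4,5,6,7} D(U)={2,3,4,5,6,7}: X {4,5,6,7}->{4,5,6}; U {2,3,4,5,6,7}->{5,6,7}
Constraint 3 (W + X = U) on D(W)={2,4,5} D(X)={4,5,6} D(U)={5,6,7}: W {2,4,5}->{2}; X {4,5,6}->{4,5}; U {5,6,7}->{6,7}
Constraint 4 (Z + U = W) on D(Z)={2,3,4,5,6,7} D(U)={6,7} D(W)={2}: Z {2,3,4,5,6,7}->{}; U {6,7}->{}; W {2}->{}
So after constraint 4: D(X) = {4,5}

Answer: {4,5}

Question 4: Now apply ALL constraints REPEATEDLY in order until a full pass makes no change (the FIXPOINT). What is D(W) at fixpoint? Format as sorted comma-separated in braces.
Answer: {}

Derivation:
pass 0 (initial): D(W)={2,4,5}
pass 1: U {2,3,4,5,6,7}->{}; W {2,4,5}->{}; X {4,5,6,7}->{4,5}; Z {2,3,4,5,6,7}->{}
pass 2: X {4,5}->{}
pass 3: no change
Fixpoint after 3 passes: D(W) = {}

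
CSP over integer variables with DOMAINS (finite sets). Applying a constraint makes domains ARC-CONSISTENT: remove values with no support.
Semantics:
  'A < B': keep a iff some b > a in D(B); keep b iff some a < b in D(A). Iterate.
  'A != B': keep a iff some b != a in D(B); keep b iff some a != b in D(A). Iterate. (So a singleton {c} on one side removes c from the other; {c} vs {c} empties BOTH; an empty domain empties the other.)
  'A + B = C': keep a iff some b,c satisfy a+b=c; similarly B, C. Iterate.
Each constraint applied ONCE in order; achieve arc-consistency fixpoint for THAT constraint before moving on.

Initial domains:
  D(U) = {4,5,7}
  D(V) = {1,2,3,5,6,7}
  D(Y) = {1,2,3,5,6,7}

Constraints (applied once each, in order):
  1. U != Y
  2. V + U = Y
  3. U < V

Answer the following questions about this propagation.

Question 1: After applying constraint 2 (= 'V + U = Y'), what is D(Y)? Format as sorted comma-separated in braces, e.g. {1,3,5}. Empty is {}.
Constraint 1 (U != Y) on D(U)={4,5,7} D(Y)={1,2,3,5,6,7}: no change
Constraint 2 (V + U = Y) on D(V)={1,2,3,5,6,7} D(U)={4,5,7} D(Y)={1,2,3,5,6,7}: V {1,2,3,5,6,7}->{1,2,3}; U {4,5,7}->{4,5}; Y {1,2,3,5,6,7}->{5,6,7}
So after constraint 2: D(Y) = {5,6,7}

Answer: {5,6,7}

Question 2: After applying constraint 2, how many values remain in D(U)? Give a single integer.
Answer: 2

Derivation:
Constraint 1 (U != Y) on D(U)={4,5,7} D(Y)={1,2,3,5,6,7}: no change
Constraint 2 (V + U = Y) on D(V)={1,2,3,5,6,7} D(U)={4,5,7} D(Y)={1,2,3,5,6,7}: V {1,2,3,5,6,7}->{1,2,3}; U {4,5,7}->{4,5}; Y {1,2,3,5,6,7}->{5,6,7}
So after constraint 2: D(U)={4,5}, size = 2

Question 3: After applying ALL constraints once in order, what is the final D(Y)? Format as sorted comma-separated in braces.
Constraint 1 (U != Y) on D(U)={4,5,7} D(Y)={1,2,3,5,6,7}: no change
Constraint 2 (V + U = Y) on D(V)={1,2,3,5,6,7} D(U)={4,5,7} D(Y)={1,2,3,5,6,7}: V {1,2,3,5,6,7}->{1,2,3}; U {4,5,7}->{4,5}; Y {1,2,3,5,6,7}->{5,6,7}
Constraint 3 (U < V) on D(U)={4,5} D(V)={1,2,3}: U {4,5}->{}; V {1,2,3}->{}
So after all 3 constraints: D(Y) = {5,6,7}

Answer: {5,6,7}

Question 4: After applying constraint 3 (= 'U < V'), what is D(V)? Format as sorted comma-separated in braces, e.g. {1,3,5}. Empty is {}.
Constraint 1 (U != Y) on D(U)={4,5,7} D(Y)={1,2,3,5,6,7}: no change
Constraint 2 (V + U = Y) on D(V)={1,2,3,5,6,7} D(U)={4,5,7} D(Y)={1,2,3,5,6,7}: V {1,2,3,5,6,7}->{1,2,3}; U {4,5,7}->{4,5}; Y {1,2,3,5,6,7}->{5,6,7}
Constraint 3 (U < V) on D(U)={4,5} D(V)={1,2,3}: U {4,5}->{}; V {1,2,3}->{}
So after constraint 3: D(V) = {}

Answer: {}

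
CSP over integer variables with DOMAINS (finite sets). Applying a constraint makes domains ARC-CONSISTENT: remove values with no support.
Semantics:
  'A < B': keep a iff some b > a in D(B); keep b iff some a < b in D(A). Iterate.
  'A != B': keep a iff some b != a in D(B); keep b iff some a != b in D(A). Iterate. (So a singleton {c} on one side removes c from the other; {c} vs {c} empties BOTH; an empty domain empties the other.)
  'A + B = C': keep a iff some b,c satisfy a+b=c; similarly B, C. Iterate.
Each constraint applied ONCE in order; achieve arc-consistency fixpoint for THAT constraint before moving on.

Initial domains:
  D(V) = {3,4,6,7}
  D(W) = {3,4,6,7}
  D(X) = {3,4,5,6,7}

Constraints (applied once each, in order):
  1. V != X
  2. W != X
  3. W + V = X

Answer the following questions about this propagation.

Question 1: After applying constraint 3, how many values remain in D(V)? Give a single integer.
Answer: 2

Derivation:
Constraint 1 (V != X) on D(V)={3,4,6,7} D(X)={3,4,5,6,7}: no change
Constraint 2 (W != X) on D(W)={3,4,6,7} D(X)={3,4,5,6,7}: no change
Constraint 3 (W + V = X) on D(W)={3,4,6,7} D(V)={3,4,6,7} D(X)={3,4,5,6,7}: W {3,4,6,7}->{3,4}; V {3,4,6,7}->{3,4}; X {3,4,5,6,7}->{6,7}
So after constraint 3: D(V)={3,4}, size = 2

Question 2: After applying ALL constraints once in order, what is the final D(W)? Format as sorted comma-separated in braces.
Constraint 1 (V != X) on D(V)={3,4,6,7} D(X)={3,4,5,6,7}: no change
Constraint 2 (W != X) on D(W)={3,4,6,7} D(X)={3,4,5,6,7}: no change
Constraint 3 (W + V = X) on D(W)={3,4,6,7} D(V)={3,4,6,7} D(X)={3,4,5,6,7}: W {3,4,6,7}->{3,4}; V {3,4,6,7}->{3,4}; X {3,4,5,6,7}->{6,7}
So after all 3 constraints: D(W) = {3,4}

Answer: {3,4}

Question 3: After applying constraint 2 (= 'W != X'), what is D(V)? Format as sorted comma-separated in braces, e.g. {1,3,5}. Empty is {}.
Constraint 1 (V != X) on D(V)={3,4,6,7} D(X)={3,4,5,6,7}: no change
Constraint 2 (W != X) on D(W)={3,4,6,7} D(X)={3,4,5,6,7}: no change
So after constraint 2: D(V) = {3,4,6,7}

Answer: {3,4,6,7}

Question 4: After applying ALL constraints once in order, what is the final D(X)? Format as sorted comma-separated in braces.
Answer: {6,7}

Derivation:
Constraint 1 (V != X) on D(V)={3,4,6,7} D(X)={3,4,5,6,7}: no change
Constraint 2 (W != X) on D(W)={3,4,6,7} D(X)={3,4,5,6,7}: no change
Constraint 3 (W + V = X) on D(W)={3,4,6,7} D(V)={3,4,6,7} D(X)={3,4,5,6,7}: W {3,4,6,7}->{3,4}; V {3,4,6,7}->{3,4}; X {3,4,5,6,7}->{6,7}
So after all 3 constraints: D(X) = {6,7}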